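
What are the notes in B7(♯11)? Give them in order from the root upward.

B7(♯11) is a dominant seventh sharp eleven built on B.
B — root
D# — major 3rd
F# — perfect 5th
A — minor 7th
E# — augmented 11th

B, D#, F#, A, E#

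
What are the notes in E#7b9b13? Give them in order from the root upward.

E♯, G𝄪, B♯, D♯, F♯, C♯

E#7b9b13 is a dominant seventh flat nine flat thirteen built on E♯.
Root: E♯
Major 3rd (3rd): G𝄪
Perfect 5th (5th): B♯
Minor 7th (7th): D♯
Minor 9th (9th): F♯
Minor 13th (13th): C♯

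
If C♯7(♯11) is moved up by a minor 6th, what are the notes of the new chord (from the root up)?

C# up a minor 6th → A. New chord: A dominant seventh sharp eleven.
Root: A
Major 3rd (3rd): C#
Perfect 5th (5th): E
Minor 7th (7th): G
Augmented 11th (11th): D#

A C# E G D#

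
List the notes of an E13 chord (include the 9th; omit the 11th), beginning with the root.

E, G#, B, D, F#, C#

Root E, quality dominant thirteenth:
root → E
3rd (major 3rd) → G#
5th (perfect 5th) → B
7th (minor 7th) → D
9th (major 9th) → F#
13th (major 13th) → C#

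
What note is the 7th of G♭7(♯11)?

F♭

G♭7(♯11) is built on G♭; its 7th is a minor 7th above the root.
A seventh above G uses the letter F, and the minor 7th above G♭ is F♭.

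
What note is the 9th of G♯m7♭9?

A

Root of G♯m7♭9 = G#. The 9th is a minor 9th: G# up a minor 9th → A.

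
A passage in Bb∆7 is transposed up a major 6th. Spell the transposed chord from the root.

G, B, D, F#

A major 6th up from Bb is G, so the new chord is G major seventh.
- root: G
- major 3rd: B
- perfect 5th: D
- major 7th: F#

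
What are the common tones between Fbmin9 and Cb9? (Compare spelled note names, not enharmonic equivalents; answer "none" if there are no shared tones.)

Fbmin9: Fb Abb Cb Ebb Gb
Cb9: Cb Eb Gb Bbb Db
Common to both → Cb, Gb.

Cb Gb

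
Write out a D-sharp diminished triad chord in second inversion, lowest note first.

A – D-sharp – F-sharp

D-sharp diminished triad = D-sharp–F-sharp–A; second inversion → fifth (A) lowest.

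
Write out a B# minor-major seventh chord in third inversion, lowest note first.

In root position, B# minor-major seventh is B-sharp–D-sharp–F-double-sharp–A-double-sharp.
Third inversion puts the seventh (A-double-sharp) in the bass.

A-double-sharp B-sharp D-sharp F-double-sharp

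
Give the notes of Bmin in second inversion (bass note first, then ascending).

F#, B, D

In root position, Bmin is B–D–F#.
Second inversion puts the fifth (F#) in the bass.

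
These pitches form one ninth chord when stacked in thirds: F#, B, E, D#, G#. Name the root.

Arranged so that each adjacent pair is a third by letter name: E – G# – B – D# – F#.
The bottom of that stack, E, is the root (this is E major ninth).

E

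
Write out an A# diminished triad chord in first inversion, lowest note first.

A# diminished triad = A-sharp–C-sharp–E; first inversion → third (C-sharp) lowest.

C-sharp, E, A-sharp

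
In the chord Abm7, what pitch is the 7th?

G♭

Abm7 is built on A♭; its 7th is a minor 7th above the root.
A seventh above A uses the letter G, and the minor 7th above A♭ is G♭.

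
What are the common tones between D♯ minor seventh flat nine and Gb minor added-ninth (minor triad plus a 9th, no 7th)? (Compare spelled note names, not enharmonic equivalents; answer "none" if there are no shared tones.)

none

D♯ minor seventh flat nine = D-sharp, F-sharp, A-sharp, C-sharp, E.
Gb minor added-ninth = G-flat, B-double-flat, D-flat, A-flat.
Shared: none.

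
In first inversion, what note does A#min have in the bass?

A#min = A#–C#–E#. First inversion → third in the bass = C#.

C#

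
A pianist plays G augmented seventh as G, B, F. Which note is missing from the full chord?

G augmented seventh = G, B, D#, F. The voicing lacks the 5th (augmented 5th), D#.

D#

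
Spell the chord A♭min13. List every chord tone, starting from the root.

A♭min13 is a minor thirteenth built on A♭.
A♭ — root
C♭ — minor 3rd
E♭ — perfect 5th
G♭ — minor 7th
B♭ — major 9th
D♭ — perfect 11th
F — major 13th

A♭ – C♭ – E♭ – G♭ – B♭ – D♭ – F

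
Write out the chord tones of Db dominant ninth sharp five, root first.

Db, F, A, Cb, Eb

Db dominant ninth sharp five is a dominant ninth sharp five built on Db.
root → Db
3rd (major 3rd) → F
5th (augmented 5th) → A
7th (minor 7th) → Cb
9th (major 9th) → Eb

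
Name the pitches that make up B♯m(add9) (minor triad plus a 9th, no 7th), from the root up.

Root B♯, quality minor added-ninth:
- root: B♯
- minor 3rd: D♯
- perfect 5th: F𝄪
- major 9th: C𝄪

B♯, D♯, F𝄪, C𝄪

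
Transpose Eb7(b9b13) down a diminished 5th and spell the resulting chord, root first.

Transposed root: E♭ → A (diminished 5th down). So we spell A dominant seventh flat nine flat thirteen:
Root: A
Major 3rd (3rd): C♯
Perfect 5th (5th): E
Minor 7th (7th): G
Minor 9th (9th): B♭
Minor 13th (13th): F

A, C♯, E, G, B♭, F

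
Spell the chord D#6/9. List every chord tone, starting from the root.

D♯ F𝄪 A♯ B♯ E♯

Root D♯, quality six-nine:
- root: D♯
- major 3rd: F𝄪
- perfect 5th: A♯
- major 6th: B♯
- major 9th: E♯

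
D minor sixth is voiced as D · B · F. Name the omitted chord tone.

The full D minor sixth chord is D, F, A, B.
Comparing with the voicing, the perfect 5th (5th) — A — is absent.

A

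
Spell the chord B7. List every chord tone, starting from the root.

Root B, quality dominant seventh:
root → B
3rd (major 3rd) → D♯
5th (perfect 5th) → F♯
7th (minor 7th) → A

B D♯ F♯ A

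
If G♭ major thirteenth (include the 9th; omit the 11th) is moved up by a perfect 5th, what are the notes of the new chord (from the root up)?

D♭ F A♭ C E♭ B♭

A perfect 5th up from G♭ is D♭, so the new chord is D♭ major thirteenth.
root → D♭
3rd (major 3rd) → F
5th (perfect 5th) → A♭
7th (major 7th) → C
9th (major 9th) → E♭
13th (major 13th) → B♭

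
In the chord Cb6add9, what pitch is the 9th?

Root of Cb6add9 = Cb. The 9th is a major 9th: Cb up a major 9th → Db.

Db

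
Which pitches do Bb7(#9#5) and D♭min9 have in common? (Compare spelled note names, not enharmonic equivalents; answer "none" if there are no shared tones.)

Ab

Bb7(#9#5): Bb D F# Ab C#
D♭min9: Db Fb Ab Cb Eb
Common to both → Ab.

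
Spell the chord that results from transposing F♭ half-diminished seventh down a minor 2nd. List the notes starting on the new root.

Eb, Gb, Bbb, Db

Fb down a minor 2nd → Eb. New chord: Eb half-diminished seventh.
Eb — root
Gb — minor 3rd
Bbb — diminished 5th
Db — minor 7th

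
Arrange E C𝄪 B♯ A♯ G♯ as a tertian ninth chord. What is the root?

Arranged so that each adjacent pair is a third by letter name: A♯ – C𝄪 – E – G♯ – B♯.
The bottom of that stack, A♯, is the root (this is A♯ dominant ninth flat five).

A♯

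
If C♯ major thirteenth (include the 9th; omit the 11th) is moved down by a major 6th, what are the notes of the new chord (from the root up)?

C# down a major 6th → E. New chord: E major thirteenth.
Root: E
Major 3rd (3rd): G#
Perfect 5th (5th): B
Major 7th (7th): D#
Major 9th (9th): F#
Major 13th (13th): C#

E, G#, B, D#, F#, C#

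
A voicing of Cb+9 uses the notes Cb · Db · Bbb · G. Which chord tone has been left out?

Cb+9 = Cb, Eb, G, Bbb, Db. The voicing lacks the 3rd (major 3rd), Eb.

Eb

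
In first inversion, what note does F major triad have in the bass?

F major triad in root position is F–A–C.
First inversion places the third in the bass, which is A.

A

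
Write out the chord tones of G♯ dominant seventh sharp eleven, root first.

Root G-sharp, quality dominant seventh sharp eleven:
Root: G-sharp
Major 3rd (3rd): B-sharp
Perfect 5th (5th): D-sharp
Minor 7th (7th): F-sharp
Augmented 11th (11th): C-double-sharp

G-sharp – B-sharp – D-sharp – F-sharp – C-double-sharp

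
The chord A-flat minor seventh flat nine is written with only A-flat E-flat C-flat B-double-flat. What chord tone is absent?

A-flat minor seventh flat nine = A-flat, C-flat, E-flat, G-flat, B-double-flat. The voicing lacks the 7th (minor 7th), G-flat.

G-flat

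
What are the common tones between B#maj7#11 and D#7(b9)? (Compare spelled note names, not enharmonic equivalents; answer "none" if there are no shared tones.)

F𝄪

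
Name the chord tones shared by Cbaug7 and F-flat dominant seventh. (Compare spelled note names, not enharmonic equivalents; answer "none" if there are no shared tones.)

Cbaug7: Cb Eb G Bbb
F-flat dominant seventh: Fb Ab Cb Ebb
Common to both → Cb.

Cb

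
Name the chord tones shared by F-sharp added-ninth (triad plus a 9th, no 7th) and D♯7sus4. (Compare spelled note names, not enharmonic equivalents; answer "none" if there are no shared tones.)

F-sharp added-ninth: F♯ A♯ C♯ G♯
D♯7sus4: D♯ G♯ A♯ C♯
Common to both → A♯, C♯, G♯.

A♯ – C♯ – G♯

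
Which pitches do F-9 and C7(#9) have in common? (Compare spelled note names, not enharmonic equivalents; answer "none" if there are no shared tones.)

C – G

F-9: F Ab C Eb G
C7(#9): C E G Bb D#
Common to both → C, G.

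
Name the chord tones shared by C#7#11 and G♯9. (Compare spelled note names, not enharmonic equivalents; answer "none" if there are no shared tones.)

C#7#11: C# E# G# B F##
G♯9: G# B# D# F# A#
Common to both → G#.

G#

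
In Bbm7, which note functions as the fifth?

Root of Bbm7 = B♭. The 5th is a perfect 5th: B♭ up a perfect 5th → F.

F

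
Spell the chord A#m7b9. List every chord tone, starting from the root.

A♯  C♯  E♯  G♯  B

A#m7b9: minor seventh flat nine on A♯.
- root: A♯
- minor 3rd: C♯
- perfect 5th: E♯
- minor 7th: G♯
- minor 9th: B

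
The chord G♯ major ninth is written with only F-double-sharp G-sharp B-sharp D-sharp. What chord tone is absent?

A-sharp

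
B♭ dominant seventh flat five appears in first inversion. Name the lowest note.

B♭ dominant seventh flat five = B-flat–D–F-flat–A-flat. First inversion → third in the bass = D.

D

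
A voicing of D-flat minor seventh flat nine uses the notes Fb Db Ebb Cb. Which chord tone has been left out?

Ab

D-flat minor seventh flat nine = Db, Fb, Ab, Cb, Ebb. The voicing lacks the 5th (perfect 5th), Ab.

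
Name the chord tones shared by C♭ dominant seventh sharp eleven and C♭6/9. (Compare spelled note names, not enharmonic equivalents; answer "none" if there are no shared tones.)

C♭ dominant seventh sharp eleven: Cb Eb Gb Bbb F
C♭6/9: Cb Eb Gb Ab Db
Common to both → Cb, Eb, Gb.

Cb, Eb, Gb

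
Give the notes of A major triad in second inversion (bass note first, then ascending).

In root position, A major triad is A–C#–E.
Second inversion puts the fifth (E) in the bass.

E – A – C#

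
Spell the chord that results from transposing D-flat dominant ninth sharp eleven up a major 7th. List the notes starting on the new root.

A major 7th up from D-flat is C, so the new chord is C dominant ninth sharp eleven.
root → C
3rd (major 3rd) → E
5th (perfect 5th) → G
7th (minor 7th) → B-flat
9th (major 9th) → D
11th (augmented 11th) → F-sharp

C  E  G  B-flat  D  F-sharp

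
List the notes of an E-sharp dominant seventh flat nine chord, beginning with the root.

E-sharp dominant seventh flat nine: dominant seventh flat nine on E♯.
Root: E♯
Major 3rd (3rd): G𝄪
Perfect 5th (5th): B♯
Minor 7th (7th): D♯
Minor 9th (9th): F♯

E♯, G𝄪, B♯, D♯, F♯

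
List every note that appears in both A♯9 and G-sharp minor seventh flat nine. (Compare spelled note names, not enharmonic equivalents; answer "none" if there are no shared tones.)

A♯9: A# C## E# G# B#
G-sharp minor seventh flat nine: G# B D# F# A
Common to both → G#.

G#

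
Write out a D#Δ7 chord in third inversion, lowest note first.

C## – D# – F## – A#

D#Δ7 = D#–F##–A#–C##; third inversion → seventh (C##) lowest.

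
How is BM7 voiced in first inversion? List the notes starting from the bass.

BM7 = B–D#–F#–A#; first inversion → third (D#) lowest.

D#, F#, A#, B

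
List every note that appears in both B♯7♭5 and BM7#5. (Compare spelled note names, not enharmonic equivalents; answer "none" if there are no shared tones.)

A#

B♯7♭5 = B#, D##, F#, A#.
BM7#5 = B, D#, F##, A#.
Shared: A#.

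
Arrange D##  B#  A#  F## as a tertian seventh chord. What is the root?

Arranged so that each adjacent pair is a third by letter name: B# – D## – F## – A#.
The bottom of that stack, B#, is the root (this is B# dominant seventh).

B#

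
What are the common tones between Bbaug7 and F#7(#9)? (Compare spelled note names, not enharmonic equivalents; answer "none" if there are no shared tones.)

F♯

Bbaug7: B♭ D F♯ A♭
F#7(#9): F♯ A♯ C♯ E G𝄪
Common to both → F♯.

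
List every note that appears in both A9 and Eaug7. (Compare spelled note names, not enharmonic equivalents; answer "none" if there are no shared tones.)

A9: A C# E G B
Eaug7: E G# B# D
Common to both → E.

E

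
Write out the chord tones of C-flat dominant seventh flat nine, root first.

C-flat dominant seventh flat nine: dominant seventh flat nine on Cb.
- root: Cb
- major 3rd: Eb
- perfect 5th: Gb
- minor 7th: Bbb
- minor 9th: Dbb

Cb Eb Gb Bbb Dbb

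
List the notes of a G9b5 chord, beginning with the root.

G9b5 is a dominant ninth flat five built on G.
- root: G
- major 3rd: B
- diminished 5th: Db
- minor 7th: F
- major 9th: A

G, B, Db, F, A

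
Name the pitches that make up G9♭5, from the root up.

G9♭5: dominant ninth flat five on G.
G — root
B — major 3rd
Db — diminished 5th
F — minor 7th
A — major 9th

G  B  Db  F  A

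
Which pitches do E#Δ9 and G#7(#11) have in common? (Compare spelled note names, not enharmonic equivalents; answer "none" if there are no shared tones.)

B#

E#Δ9 = E#, G##, B#, D##, F##.
G#7(#11) = G#, B#, D#, F#, C##.
Shared: B#.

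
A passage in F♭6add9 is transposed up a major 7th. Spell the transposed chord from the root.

Eb, G, Bb, C, F

A major 7th up from Fb is Eb, so the new chord is Eb six-nine.
Root: Eb
Major 3rd (3rd): G
Perfect 5th (5th): Bb
Major 6th (6th): C
Major 9th (9th): F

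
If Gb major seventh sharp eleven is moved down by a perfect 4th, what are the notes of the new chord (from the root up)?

D-flat – F – A-flat – C – G

G-flat down a perfect 4th → D-flat. New chord: D-flat major seventh sharp eleven.
root → D-flat
3rd (major 3rd) → F
5th (perfect 5th) → A-flat
7th (major 7th) → C
11th (augmented 11th) → G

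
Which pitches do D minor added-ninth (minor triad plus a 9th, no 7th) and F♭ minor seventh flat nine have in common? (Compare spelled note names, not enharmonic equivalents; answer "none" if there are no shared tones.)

none

D minor added-ninth: D F A E
F♭ minor seventh flat nine: F-flat A-double-flat C-flat E-double-flat G-double-flat
Common to both → none.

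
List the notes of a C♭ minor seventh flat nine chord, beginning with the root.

C-flat, E-double-flat, G-flat, B-double-flat, D-double-flat

C♭ minor seventh flat nine: minor seventh flat nine on C-flat.
Root: C-flat
Minor 3rd (3rd): E-double-flat
Perfect 5th (5th): G-flat
Minor 7th (7th): B-double-flat
Minor 9th (9th): D-double-flat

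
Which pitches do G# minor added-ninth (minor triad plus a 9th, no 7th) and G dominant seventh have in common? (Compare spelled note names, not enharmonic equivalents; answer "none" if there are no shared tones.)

B

G# minor added-ninth = G♯, B, D♯, A♯.
G dominant seventh = G, B, D, F.
Shared: B.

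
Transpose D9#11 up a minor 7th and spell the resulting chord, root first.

Transposed root: D → C (minor 7th up). So we spell C dominant ninth sharp eleven:
C — root
E — major 3rd
G — perfect 5th
B♭ — minor 7th
D — major 9th
F♯ — augmented 11th

C, E, G, B♭, D, F♯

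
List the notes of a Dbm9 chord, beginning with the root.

D♭ – F♭ – A♭ – C♭ – E♭

Dbm9 is a minor ninth built on D♭.
root → D♭
3rd (minor 3rd) → F♭
5th (perfect 5th) → A♭
7th (minor 7th) → C♭
9th (major 9th) → E♭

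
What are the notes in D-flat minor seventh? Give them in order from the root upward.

Root D♭, quality minor seventh:
- root: D♭
- minor 3rd: F♭
- perfect 5th: A♭
- minor 7th: C♭

D♭ F♭ A♭ C♭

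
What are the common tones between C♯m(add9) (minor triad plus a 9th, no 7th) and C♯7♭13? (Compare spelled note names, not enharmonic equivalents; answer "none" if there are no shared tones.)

C# G#

C♯m(add9): C# E G# D#
C♯7♭13: C# E# G# B A
Common to both → C#, G#.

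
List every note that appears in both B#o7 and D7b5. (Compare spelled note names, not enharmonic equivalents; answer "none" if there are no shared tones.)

F♯

B#o7 = B♯, D♯, F♯, A.
D7b5 = D, F♯, A♭, C.
Shared: F♯.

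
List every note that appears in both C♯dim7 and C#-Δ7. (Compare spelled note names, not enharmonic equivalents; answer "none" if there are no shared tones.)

C♯ – E

C♯dim7 = C♯, E, G, B♭.
C#-Δ7 = C♯, E, G♯, B♯.
Shared: C♯, E.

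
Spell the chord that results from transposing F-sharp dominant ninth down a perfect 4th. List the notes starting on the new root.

C♯  E♯  G♯  B  D♯

Transposed root: F♯ → C♯ (perfect 4th down). So we spell C♯ dominant ninth:
root → C♯
3rd (major 3rd) → E♯
5th (perfect 5th) → G♯
7th (minor 7th) → B
9th (major 9th) → D♯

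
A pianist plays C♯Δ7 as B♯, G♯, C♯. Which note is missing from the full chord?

E♯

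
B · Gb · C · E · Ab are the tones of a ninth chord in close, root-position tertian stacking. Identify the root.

Ab

Stacking in thirds gives Ab – C – E – Gb – B, so Ab is the root — Ab dominant seventh sharp nine sharp five.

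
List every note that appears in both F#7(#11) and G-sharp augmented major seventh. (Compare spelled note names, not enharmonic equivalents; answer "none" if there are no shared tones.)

F#7(#11): F# A# C# E B#
G-sharp augmented major seventh: G# B# D## F##
Common to both → B#.

B#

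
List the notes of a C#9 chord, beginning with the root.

C♯ E♯ G♯ B D♯

C#9: dominant ninth on C♯.
root → C♯
3rd (major 3rd) → E♯
5th (perfect 5th) → G♯
7th (minor 7th) → B
9th (major 9th) → D♯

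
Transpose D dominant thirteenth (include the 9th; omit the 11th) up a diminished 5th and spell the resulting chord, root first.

A-flat, C, E-flat, G-flat, B-flat, F

D up a diminished 5th → A-flat. New chord: A-flat dominant thirteenth.
Root: A-flat
Major 3rd (3rd): C
Perfect 5th (5th): E-flat
Minor 7th (7th): G-flat
Major 9th (9th): B-flat
Major 13th (13th): F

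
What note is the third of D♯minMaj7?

Root of D♯minMaj7 = D#. The 3rd is a minor 3rd: D# up a minor 3rd → F#.

F#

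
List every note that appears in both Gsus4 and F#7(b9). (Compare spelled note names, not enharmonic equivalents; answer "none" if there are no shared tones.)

G

Gsus4 = G, C, D.
F#7(b9) = F#, A#, C#, E, G.
Shared: G.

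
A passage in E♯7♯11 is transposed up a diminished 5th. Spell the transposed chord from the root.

Transposed root: E# → B (diminished 5th up). So we spell B dominant seventh sharp eleven:
B — root
D# — major 3rd
F# — perfect 5th
A — minor 7th
E# — augmented 11th

B  D#  F#  A  E#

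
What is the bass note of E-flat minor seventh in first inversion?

E-flat minor seventh in root position is E-flat–G-flat–B-flat–D-flat.
First inversion places the third in the bass, which is G-flat.

G-flat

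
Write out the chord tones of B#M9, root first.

B# – D## – F## – A## – C##

B#M9 is a major ninth built on B#.
root → B#
3rd (major 3rd) → D##
5th (perfect 5th) → F##
7th (major 7th) → A##
9th (major 9th) → C##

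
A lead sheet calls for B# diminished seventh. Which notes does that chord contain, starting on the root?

B-sharp  D-sharp  F-sharp  A

Root B-sharp, quality diminished seventh:
- root: B-sharp
- minor 3rd: D-sharp
- diminished 5th: F-sharp
- diminished 7th: A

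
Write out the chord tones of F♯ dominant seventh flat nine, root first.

F-sharp, A-sharp, C-sharp, E, G

Root F-sharp, quality dominant seventh flat nine:
- root: F-sharp
- major 3rd: A-sharp
- perfect 5th: C-sharp
- minor 7th: E
- minor 9th: G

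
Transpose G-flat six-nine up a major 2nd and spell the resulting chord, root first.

Transposed root: G♭ → A♭ (major 2nd up). So we spell A♭ six-nine:
Root: A♭
Major 3rd (3rd): C
Perfect 5th (5th): E♭
Major 6th (6th): F
Major 9th (9th): B♭

A♭ C E♭ F B♭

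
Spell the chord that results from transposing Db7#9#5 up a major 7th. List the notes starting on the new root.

C – E – G# – Bb – D#

Db up a major 7th → C. New chord: C dominant seventh sharp nine sharp five.
- root: C
- major 3rd: E
- augmented 5th: G#
- minor 7th: Bb
- augmented 9th: D#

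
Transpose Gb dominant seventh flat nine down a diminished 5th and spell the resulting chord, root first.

C E G Bb Db

Transposed root: Gb → C (diminished 5th down). So we spell C dominant seventh flat nine:
- root: C
- major 3rd: E
- perfect 5th: G
- minor 7th: Bb
- minor 9th: Db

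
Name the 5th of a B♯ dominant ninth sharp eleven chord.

F-double-sharp

Root of B♯ dominant ninth sharp eleven = B-sharp. The 5th is a perfect 5th: B-sharp up a perfect 5th → F-double-sharp.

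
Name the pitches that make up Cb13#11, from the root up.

C♭, E♭, G♭, B𝄫, D♭, F, A♭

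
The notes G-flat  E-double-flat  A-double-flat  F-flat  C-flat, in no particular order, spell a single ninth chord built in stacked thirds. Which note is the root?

Stacking in thirds gives F-flat – A-double-flat – C-flat – E-double-flat – G-flat, so F-flat is the root — F-flat minor ninth.

F-flat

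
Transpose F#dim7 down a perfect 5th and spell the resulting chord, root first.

A perfect 5th down from F# is B, so the new chord is B diminished seventh.
root → B
3rd (minor 3rd) → D
5th (diminished 5th) → F
7th (diminished 7th) → Ab

B  D  F  Ab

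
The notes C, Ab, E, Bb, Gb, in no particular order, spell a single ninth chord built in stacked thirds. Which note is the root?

Stacking in thirds gives Ab – C – E – Gb – Bb, so Ab is the root — Ab dominant ninth sharp five.

Ab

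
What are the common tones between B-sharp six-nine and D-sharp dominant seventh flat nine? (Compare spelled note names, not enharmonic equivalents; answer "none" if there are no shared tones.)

F𝄪

B-sharp six-nine = B♯, D𝄪, F𝄪, G𝄪, C𝄪.
D-sharp dominant seventh flat nine = D♯, F𝄪, A♯, C♯, E.
Shared: F𝄪.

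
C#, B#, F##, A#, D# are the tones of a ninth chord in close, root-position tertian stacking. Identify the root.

Arranged so that each adjacent pair is a third by letter name: B# – D# – F## – A# – C#.
The bottom of that stack, B#, is the root (this is B# minor seventh flat nine).

B#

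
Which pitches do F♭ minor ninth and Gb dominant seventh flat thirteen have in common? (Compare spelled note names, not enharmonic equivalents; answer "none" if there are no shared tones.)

F-flat, E-double-flat, G-flat

F♭ minor ninth: F-flat A-double-flat C-flat E-double-flat G-flat
Gb dominant seventh flat thirteen: G-flat B-flat D-flat F-flat E-double-flat
Common to both → F-flat, E-double-flat, G-flat.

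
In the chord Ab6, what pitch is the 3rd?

C

Root of Ab6 = Ab. The 3rd is a major 3rd: Ab up a major 3rd → C.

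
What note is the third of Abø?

Root of Abø = Ab. The 3rd is a minor 3rd: Ab up a minor 3rd → Cb.

Cb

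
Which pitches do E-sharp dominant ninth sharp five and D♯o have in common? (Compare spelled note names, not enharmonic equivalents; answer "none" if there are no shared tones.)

D#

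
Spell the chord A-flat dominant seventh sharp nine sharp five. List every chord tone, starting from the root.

A♭ C E G♭ B

Root A♭, quality dominant seventh sharp nine sharp five:
- root: A♭
- major 3rd: C
- augmented 5th: E
- minor 7th: G♭
- augmented 9th: B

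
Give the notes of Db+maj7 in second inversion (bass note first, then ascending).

Db+maj7 = Db–F–A–C; second inversion → fifth (A) lowest.

A C Db F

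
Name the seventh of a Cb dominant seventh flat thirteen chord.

B-double-flat

Root of Cb dominant seventh flat thirteen = C-flat. The 7th is a minor 7th: C-flat up a minor 7th → B-double-flat.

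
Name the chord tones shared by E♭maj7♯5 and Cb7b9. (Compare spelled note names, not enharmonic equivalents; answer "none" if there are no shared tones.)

Eb

E♭maj7♯5: Eb G B D
Cb7b9: Cb Eb Gb Bbb Dbb
Common to both → Eb.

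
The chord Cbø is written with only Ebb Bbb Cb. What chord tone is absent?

Gbb

Cbø = Cb, Ebb, Gbb, Bbb. The voicing lacks the 5th (diminished 5th), Gbb.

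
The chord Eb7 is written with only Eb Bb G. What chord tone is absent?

Db

The full Eb7 chord is Eb, G, Bb, Db.
Comparing with the voicing, the minor 7th (7th) — Db — is absent.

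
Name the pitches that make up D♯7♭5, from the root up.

D♯7♭5 is a dominant seventh flat five built on D♯.
root → D♯
3rd (major 3rd) → F𝄪
5th (diminished 5th) → A
7th (minor 7th) → C♯

D♯ – F𝄪 – A – C♯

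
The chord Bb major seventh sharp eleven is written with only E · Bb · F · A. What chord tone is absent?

D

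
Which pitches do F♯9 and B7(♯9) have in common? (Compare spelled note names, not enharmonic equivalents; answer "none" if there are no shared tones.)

F#

F♯9 = F#, A#, C#, E, G#.
B7(♯9) = B, D#, F#, A, C##.
Shared: F#.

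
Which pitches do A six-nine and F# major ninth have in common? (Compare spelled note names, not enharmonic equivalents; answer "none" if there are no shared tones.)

A six-nine: A C-sharp E F-sharp B
F# major ninth: F-sharp A-sharp C-sharp E-sharp G-sharp
Common to both → C-sharp, F-sharp.

C-sharp, F-sharp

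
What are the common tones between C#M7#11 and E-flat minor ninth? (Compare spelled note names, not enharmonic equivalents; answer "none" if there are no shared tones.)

none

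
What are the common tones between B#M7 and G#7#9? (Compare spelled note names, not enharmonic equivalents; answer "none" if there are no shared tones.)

B♯, A𝄪

B#M7: B♯ D𝄪 F𝄪 A𝄪
G#7#9: G♯ B♯ D♯ F♯ A𝄪
Common to both → B♯, A𝄪.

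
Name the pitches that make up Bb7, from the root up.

Bb7: dominant seventh on Bb.
root → Bb
3rd (major 3rd) → D
5th (perfect 5th) → F
7th (minor 7th) → Ab

Bb  D  F  Ab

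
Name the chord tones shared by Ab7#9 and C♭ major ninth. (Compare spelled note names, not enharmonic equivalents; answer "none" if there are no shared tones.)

E♭, G♭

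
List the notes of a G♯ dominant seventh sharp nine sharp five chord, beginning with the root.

G♯ dominant seventh sharp nine sharp five is a dominant seventh sharp nine sharp five built on G-sharp.
G-sharp — root
B-sharp — major 3rd
D-double-sharp — augmented 5th
F-sharp — minor 7th
A-double-sharp — augmented 9th

G-sharp  B-sharp  D-double-sharp  F-sharp  A-double-sharp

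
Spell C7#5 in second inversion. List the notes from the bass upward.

G♯  B♭  C  E

In root position, C7#5 is C–E–G♯–B♭.
Second inversion puts the fifth (G♯) in the bass.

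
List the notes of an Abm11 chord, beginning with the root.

Abm11: minor eleventh on A♭.
- root: A♭
- minor 3rd: C♭
- perfect 5th: E♭
- minor 7th: G♭
- major 9th: B♭
- perfect 11th: D♭

A♭  C♭  E♭  G♭  B♭  D♭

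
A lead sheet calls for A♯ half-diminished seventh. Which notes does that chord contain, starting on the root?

A♯ half-diminished seventh is a half-diminished seventh built on A-sharp.
Root: A-sharp
Minor 3rd (3rd): C-sharp
Diminished 5th (5th): E
Minor 7th (7th): G-sharp

A-sharp, C-sharp, E, G-sharp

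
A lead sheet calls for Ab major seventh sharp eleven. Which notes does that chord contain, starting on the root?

Root Ab, quality major seventh sharp eleven:
Ab — root
C — major 3rd
Eb — perfect 5th
G — major 7th
D — augmented 11th

Ab, C, Eb, G, D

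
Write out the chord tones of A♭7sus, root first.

A♭7sus: dominant seventh suspended fourth on Ab.
Ab — root
Db — perfect 4th
Eb — perfect 5th
Gb — minor 7th

Ab – Db – Eb – Gb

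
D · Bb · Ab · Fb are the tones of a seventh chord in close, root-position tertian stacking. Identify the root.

Arranged so that each adjacent pair is a third by letter name: Bb – D – Fb – Ab.
The bottom of that stack, Bb, is the root (this is Bb dominant seventh flat five).

Bb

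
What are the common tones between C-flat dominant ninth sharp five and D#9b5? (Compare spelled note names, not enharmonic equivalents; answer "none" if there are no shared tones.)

C-flat dominant ninth sharp five = Cb, Eb, G, Bbb, Db.
D#9b5 = D#, F##, A, C#, E#.
Shared: none.

none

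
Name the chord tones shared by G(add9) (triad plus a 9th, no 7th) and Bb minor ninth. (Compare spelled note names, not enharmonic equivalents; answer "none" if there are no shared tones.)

none

G(add9) = G, B, D, A.
Bb minor ninth = Bb, Db, F, Ab, C.
Shared: none.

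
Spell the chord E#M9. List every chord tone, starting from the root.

E#M9: major ninth on E#.
Root: E#
Major 3rd (3rd): G##
Perfect 5th (5th): B#
Major 7th (7th): D##
Major 9th (9th): F##

E#, G##, B#, D##, F##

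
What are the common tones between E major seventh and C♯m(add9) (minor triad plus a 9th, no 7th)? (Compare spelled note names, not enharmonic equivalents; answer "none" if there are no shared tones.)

E G# D#

E major seventh = E, G#, B, D#.
C♯m(add9) = C#, E, G#, D#.
Shared: E, G#, D#.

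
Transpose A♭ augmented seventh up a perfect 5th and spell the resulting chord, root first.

A perfect 5th up from A-flat is E-flat, so the new chord is E-flat augmented seventh.
Root: E-flat
Major 3rd (3rd): G
Augmented 5th (5th): B
Minor 7th (7th): D-flat

E-flat, G, B, D-flat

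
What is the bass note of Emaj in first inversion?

Emaj = E–G#–B. First inversion → third in the bass = G#.

G#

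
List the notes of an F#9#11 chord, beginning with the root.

F# A# C# E G# B#

Root F#, quality dominant ninth sharp eleven:
F# — root
A# — major 3rd
C# — perfect 5th
E — minor 7th
G# — major 9th
B# — augmented 11th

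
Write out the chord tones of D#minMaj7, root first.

D#minMaj7 is a minor-major seventh built on D♯.
Root: D♯
Minor 3rd (3rd): F♯
Perfect 5th (5th): A♯
Major 7th (7th): C𝄪

D♯  F♯  A♯  C𝄪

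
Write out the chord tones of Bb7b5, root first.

Bb, D, Fb, Ab

Bb7b5: dominant seventh flat five on Bb.
Root: Bb
Major 3rd (3rd): D
Diminished 5th (5th): Fb
Minor 7th (7th): Ab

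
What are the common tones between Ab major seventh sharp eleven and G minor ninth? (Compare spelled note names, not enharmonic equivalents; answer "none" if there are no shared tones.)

G D

Ab major seventh sharp eleven: A-flat C E-flat G D
G minor ninth: G B-flat D F A
Common to both → G, D.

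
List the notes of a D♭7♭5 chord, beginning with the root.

Db F Abb Cb

Root Db, quality dominant seventh flat five:
Db — root
F — major 3rd
Abb — diminished 5th
Cb — minor 7th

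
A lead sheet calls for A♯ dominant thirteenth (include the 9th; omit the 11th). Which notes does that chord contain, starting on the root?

A♯  C𝄪  E♯  G♯  B♯  F𝄪

A♯ dominant thirteenth: dominant thirteenth on A♯.
root → A♯
3rd (major 3rd) → C𝄪
5th (perfect 5th) → E♯
7th (minor 7th) → G♯
9th (major 9th) → B♯
13th (major 13th) → F𝄪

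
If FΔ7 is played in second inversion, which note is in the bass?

C

FΔ7 = F–A–C–E. Second inversion → fifth in the bass = C.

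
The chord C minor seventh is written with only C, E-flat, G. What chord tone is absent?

C minor seventh = C, E-flat, G, B-flat. The voicing lacks the 7th (minor 7th), B-flat.

B-flat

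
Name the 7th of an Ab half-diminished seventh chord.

Ab half-diminished seventh is built on A-flat; its 7th is a minor 7th above the root.
A seventh above A uses the letter G, and the minor 7th above A-flat is G-flat.

G-flat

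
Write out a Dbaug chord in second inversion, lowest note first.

A, Db, F

In root position, Dbaug is Db–F–A.
Second inversion puts the fifth (A) in the bass.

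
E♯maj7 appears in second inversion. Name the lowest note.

E♯maj7 in root position is E♯–G𝄪–B♯–D𝄪.
Second inversion places the fifth in the bass, which is B♯.

B♯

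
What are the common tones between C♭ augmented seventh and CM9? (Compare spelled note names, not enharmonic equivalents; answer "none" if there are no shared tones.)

C♭ augmented seventh = C♭, E♭, G, B𝄫.
CM9 = C, E, G, B, D.
Shared: G.

G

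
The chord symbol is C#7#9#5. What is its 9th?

D##

C#7#9#5 is built on C#; its 9th is an augmented 9th above the root.
A second above C uses the letter D, and the augmented 9th above C# is D##.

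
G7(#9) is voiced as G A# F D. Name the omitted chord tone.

B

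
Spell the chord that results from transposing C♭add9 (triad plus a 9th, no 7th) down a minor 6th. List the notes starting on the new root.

Eb G Bb F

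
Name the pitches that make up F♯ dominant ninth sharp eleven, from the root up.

Root F#, quality dominant ninth sharp eleven:
Root: F#
Major 3rd (3rd): A#
Perfect 5th (5th): C#
Minor 7th (7th): E
Major 9th (9th): G#
Augmented 11th (11th): B#

F#, A#, C#, E, G#, B#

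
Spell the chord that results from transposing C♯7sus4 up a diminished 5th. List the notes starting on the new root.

G, C, D, F

Transposed root: C# → G (diminished 5th up). So we spell G dominant seventh suspended fourth:
- root: G
- perfect 4th: C
- perfect 5th: D
- minor 7th: F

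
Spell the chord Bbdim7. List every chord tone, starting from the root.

Bb, Db, Fb, Abb

Root Bb, quality diminished seventh:
- root: Bb
- minor 3rd: Db
- diminished 5th: Fb
- diminished 7th: Abb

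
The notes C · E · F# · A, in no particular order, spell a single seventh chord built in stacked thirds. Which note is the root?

F#

Arranged so that each adjacent pair is a third by letter name: F# – A – C – E.
The bottom of that stack, F#, is the root (this is F# half-diminished seventh).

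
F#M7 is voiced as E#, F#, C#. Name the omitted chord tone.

A#

F#M7 = F#, A#, C#, E#. The voicing lacks the 3rd (major 3rd), A#.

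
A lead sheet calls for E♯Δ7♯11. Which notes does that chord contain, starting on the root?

Root E#, quality major seventh sharp eleven:
root → E#
3rd (major 3rd) → G##
5th (perfect 5th) → B#
7th (major 7th) → D##
11th (augmented 11th) → A##

E#, G##, B#, D##, A##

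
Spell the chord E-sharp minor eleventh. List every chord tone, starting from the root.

E♯ G♯ B♯ D♯ F𝄪 A♯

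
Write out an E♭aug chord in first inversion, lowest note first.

In root position, E♭aug is Eb–G–B.
First inversion puts the third (G) in the bass.

G – B – Eb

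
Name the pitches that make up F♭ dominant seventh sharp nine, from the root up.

Root Fb, quality dominant seventh sharp nine:
- root: Fb
- major 3rd: Ab
- perfect 5th: Cb
- minor 7th: Ebb
- augmented 9th: G

Fb  Ab  Cb  Ebb  G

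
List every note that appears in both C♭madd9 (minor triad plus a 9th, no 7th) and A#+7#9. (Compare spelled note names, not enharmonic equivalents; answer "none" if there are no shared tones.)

none

C♭madd9 = Cb, Ebb, Gb, Db.
A#+7#9 = A#, C##, E##, G#, B##.
Shared: none.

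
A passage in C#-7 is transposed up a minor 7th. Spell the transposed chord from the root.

A minor 7th up from C# is B, so the new chord is B minor seventh.
Root: B
Minor 3rd (3rd): D
Perfect 5th (5th): F#
Minor 7th (7th): A

B, D, F#, A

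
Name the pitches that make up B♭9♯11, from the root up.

B♭9♯11 is a dominant ninth sharp eleven built on Bb.
root → Bb
3rd (major 3rd) → D
5th (perfect 5th) → F
7th (minor 7th) → Ab
9th (major 9th) → C
11th (augmented 11th) → E

Bb D F Ab C E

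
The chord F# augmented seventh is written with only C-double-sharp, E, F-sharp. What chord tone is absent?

A-sharp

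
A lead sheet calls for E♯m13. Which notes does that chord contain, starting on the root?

E#, G#, B#, D#, F##, A#, C##

E♯m13 is a minor thirteenth built on E#.
Root: E#
Minor 3rd (3rd): G#
Perfect 5th (5th): B#
Minor 7th (7th): D#
Major 9th (9th): F##
Perfect 11th (11th): A#
Major 13th (13th): C##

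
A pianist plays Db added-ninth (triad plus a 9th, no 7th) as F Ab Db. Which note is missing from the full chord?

The full Db added-ninth chord is Db, F, Ab, Eb.
Comparing with the voicing, the major 9th (9th) — Eb — is absent.

Eb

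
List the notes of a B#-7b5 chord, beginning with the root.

B#, D#, F#, A#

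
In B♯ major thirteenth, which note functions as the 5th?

F##

Root of B♯ major thirteenth = B#. The 5th is a perfect 5th: B# up a perfect 5th → F##.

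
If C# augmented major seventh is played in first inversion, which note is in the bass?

E♯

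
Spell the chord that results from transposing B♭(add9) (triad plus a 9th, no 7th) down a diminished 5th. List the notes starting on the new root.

E – G# – B – F#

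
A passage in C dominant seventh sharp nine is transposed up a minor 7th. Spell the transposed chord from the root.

B-flat, D, F, A-flat, C-sharp

A minor 7th up from C is B-flat, so the new chord is B-flat dominant seventh sharp nine.
- root: B-flat
- major 3rd: D
- perfect 5th: F
- minor 7th: A-flat
- augmented 9th: C-sharp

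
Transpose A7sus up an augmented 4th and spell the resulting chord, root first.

An augmented 4th up from A is D#, so the new chord is D# dominant seventh suspended fourth.
Root: D#
Perfect 4th (4th): G#
Perfect 5th (5th): A#
Minor 7th (7th): C#

D# G# A# C#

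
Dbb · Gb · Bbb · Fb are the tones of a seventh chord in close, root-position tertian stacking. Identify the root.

Gb

Stacking in thirds gives Gb – Bbb – Dbb – Fb, so Gb is the root — Gb half-diminished seventh.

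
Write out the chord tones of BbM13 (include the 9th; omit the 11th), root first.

BbM13 is a major thirteenth built on Bb.
root → Bb
3rd (major 3rd) → D
5th (perfect 5th) → F
7th (major 7th) → A
9th (major 9th) → C
13th (major 13th) → G

Bb D F A C G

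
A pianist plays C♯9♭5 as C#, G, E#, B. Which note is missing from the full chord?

The full C♯9♭5 chord is C#, E#, G, B, D#.
Comparing with the voicing, the major 9th (9th) — D# — is absent.

D#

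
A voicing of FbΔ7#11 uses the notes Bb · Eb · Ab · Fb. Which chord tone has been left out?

Cb

FbΔ7#11 = Fb, Ab, Cb, Eb, Bb. The voicing lacks the 5th (perfect 5th), Cb.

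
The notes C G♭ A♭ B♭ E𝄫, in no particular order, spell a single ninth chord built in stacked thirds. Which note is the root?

Stacking in thirds gives A♭ – C – E𝄫 – G♭ – B♭, so A♭ is the root — A♭ dominant ninth flat five.

A♭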